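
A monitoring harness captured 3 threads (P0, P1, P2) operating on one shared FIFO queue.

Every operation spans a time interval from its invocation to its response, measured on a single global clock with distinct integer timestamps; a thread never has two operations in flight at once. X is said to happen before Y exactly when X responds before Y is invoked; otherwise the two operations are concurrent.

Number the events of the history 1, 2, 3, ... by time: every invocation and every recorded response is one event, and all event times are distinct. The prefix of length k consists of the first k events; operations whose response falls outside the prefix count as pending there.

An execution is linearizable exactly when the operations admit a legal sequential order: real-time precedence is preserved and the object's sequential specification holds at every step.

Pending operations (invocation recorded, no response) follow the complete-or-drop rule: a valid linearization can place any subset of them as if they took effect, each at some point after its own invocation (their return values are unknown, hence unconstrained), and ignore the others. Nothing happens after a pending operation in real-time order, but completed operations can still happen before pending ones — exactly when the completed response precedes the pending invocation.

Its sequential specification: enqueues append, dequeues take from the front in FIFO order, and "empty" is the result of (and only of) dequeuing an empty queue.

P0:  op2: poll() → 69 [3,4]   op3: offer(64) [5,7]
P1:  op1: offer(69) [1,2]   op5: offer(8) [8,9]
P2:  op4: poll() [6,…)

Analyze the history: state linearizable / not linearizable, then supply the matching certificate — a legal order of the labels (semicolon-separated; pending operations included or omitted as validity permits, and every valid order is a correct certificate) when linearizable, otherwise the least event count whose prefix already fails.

linearizable — witness: op1; op2; op3; op4; op5

after step 1 (op1 offer(69)): queue <69>
after step 2 (op2 poll() → 69): queue <>
after step 3 (op3 offer(64)): queue <64>
after step 4 (op4 poll() (pending, included)): queue <>
after step 5 (op5 offer(8)): queue <8>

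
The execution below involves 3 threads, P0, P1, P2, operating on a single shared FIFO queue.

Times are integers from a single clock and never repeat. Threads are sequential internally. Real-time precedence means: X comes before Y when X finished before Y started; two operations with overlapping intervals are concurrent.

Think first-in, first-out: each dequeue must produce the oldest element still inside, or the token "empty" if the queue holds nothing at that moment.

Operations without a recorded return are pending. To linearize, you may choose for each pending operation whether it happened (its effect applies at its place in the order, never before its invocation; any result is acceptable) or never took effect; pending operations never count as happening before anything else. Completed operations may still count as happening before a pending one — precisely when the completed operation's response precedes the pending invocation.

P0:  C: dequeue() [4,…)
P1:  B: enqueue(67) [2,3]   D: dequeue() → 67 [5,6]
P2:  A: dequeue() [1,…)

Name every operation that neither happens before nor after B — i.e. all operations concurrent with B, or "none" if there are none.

A

overlap test against B [2,3]: concurrent iff the interval meets 2..3
A [1,…): concurrent
C [4,…): after
D [5,6]: after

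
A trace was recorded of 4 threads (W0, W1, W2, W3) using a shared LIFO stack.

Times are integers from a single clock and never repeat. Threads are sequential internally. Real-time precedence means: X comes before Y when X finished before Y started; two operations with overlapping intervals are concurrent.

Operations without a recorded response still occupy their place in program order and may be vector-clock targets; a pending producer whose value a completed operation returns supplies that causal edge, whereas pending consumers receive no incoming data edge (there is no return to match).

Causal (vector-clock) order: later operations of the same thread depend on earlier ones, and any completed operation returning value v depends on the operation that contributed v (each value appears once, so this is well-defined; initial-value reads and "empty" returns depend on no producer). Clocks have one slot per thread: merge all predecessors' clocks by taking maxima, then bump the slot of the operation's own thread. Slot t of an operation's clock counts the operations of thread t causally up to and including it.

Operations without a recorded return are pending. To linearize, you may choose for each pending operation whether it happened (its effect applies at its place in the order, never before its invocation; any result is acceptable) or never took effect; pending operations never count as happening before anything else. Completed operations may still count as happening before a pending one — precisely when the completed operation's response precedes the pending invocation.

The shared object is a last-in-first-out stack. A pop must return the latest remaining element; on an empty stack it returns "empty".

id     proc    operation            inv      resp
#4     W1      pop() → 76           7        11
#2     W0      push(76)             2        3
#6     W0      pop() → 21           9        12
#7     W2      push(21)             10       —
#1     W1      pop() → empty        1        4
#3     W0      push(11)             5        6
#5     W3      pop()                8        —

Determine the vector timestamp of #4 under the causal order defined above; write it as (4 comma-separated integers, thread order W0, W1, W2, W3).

(1, 2, 0, 0)

#5, invoked 8, has no incoming edges; only W3's bump applies → (0, 0, 0, 1)
#7, invoked 10, has no incoming edges; only W2's bump applies → (0, 0, 1, 0)
#1, invoked 1, has no incoming edges; only W1's bump applies → (0, 1, 0, 0)
#2, invoked 2, has no incoming edges; only W0's bump applies → (1, 0, 0, 0)
#3 (invocation 5): componentwise max over VC(#2)=(1, 0, 0, 0), +1 at W0, giving (2, 0, 0, 0)
#4 (invocation 7): componentwise max over VC(#1)=(0, 1, 0, 0), VC(#2)=(1, 0, 0, 0), +1 at W1, giving (1, 2, 0, 0)
#6 (invocation 9): componentwise max over VC(#3)=(2, 0, 0, 0), VC(#7)=(0, 0, 1, 0), +1 at W0, giving (3, 0, 1, 0)
target: VC(#4) = (1, 2, 0, 0)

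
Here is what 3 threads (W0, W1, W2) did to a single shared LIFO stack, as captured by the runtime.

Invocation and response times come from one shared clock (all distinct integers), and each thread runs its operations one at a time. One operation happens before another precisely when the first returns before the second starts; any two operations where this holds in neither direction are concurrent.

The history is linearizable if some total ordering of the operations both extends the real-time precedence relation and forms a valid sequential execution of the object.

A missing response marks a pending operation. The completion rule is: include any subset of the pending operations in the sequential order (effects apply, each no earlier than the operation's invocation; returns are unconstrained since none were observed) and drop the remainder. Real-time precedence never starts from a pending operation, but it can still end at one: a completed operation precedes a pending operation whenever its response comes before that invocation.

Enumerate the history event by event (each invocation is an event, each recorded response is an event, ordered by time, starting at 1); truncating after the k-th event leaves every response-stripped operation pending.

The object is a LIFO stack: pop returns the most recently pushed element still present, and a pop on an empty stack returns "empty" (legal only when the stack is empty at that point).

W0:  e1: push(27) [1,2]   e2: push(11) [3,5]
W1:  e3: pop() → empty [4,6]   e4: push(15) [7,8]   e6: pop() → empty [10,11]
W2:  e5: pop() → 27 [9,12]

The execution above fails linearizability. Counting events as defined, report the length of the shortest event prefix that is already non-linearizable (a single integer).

a valid linearization of events 1..5 exists, for instance e1, e2:
after step 1 (e1 push(27)): stack <27>
after step 2 (e2 push(11)): stack <27,11>
once event 6 joins (e3's response, time 6), exhaustive search finds no witness
one such order, e1, e2, e3, breaks at step 3 where e3 pop() → empty is illegal
one such order, e1, e3, e2, breaks at step 2 where e3 pop() → empty is illegal

6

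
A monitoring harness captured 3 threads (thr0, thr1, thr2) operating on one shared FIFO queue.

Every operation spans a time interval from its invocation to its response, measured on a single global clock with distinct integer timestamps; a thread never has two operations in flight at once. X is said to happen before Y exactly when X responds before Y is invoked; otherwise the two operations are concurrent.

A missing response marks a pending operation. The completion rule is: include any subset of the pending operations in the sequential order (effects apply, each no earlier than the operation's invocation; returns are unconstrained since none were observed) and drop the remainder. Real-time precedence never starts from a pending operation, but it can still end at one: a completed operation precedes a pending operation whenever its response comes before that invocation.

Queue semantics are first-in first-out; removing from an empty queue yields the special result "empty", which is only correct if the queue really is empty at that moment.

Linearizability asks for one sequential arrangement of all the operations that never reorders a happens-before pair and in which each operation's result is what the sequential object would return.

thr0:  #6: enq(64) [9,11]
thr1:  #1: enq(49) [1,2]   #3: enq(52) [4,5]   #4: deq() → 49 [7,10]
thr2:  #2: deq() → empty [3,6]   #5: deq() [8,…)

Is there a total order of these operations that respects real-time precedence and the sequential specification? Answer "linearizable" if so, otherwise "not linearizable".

events 1..5 are fine; event 6 — the response of #2 at time 6 — makes the prefix non-linearizable
real-time-consistent orders of the 3 completed operations: 2 — all fail the FIFO queue replay
sample order #1, #2, #3 stalls at step 2 — #2 deq() → empty has no legal effect
sample order #1, #3, #2 stalls at step 3 — #2 deq() → empty has no legal effect

not linearizable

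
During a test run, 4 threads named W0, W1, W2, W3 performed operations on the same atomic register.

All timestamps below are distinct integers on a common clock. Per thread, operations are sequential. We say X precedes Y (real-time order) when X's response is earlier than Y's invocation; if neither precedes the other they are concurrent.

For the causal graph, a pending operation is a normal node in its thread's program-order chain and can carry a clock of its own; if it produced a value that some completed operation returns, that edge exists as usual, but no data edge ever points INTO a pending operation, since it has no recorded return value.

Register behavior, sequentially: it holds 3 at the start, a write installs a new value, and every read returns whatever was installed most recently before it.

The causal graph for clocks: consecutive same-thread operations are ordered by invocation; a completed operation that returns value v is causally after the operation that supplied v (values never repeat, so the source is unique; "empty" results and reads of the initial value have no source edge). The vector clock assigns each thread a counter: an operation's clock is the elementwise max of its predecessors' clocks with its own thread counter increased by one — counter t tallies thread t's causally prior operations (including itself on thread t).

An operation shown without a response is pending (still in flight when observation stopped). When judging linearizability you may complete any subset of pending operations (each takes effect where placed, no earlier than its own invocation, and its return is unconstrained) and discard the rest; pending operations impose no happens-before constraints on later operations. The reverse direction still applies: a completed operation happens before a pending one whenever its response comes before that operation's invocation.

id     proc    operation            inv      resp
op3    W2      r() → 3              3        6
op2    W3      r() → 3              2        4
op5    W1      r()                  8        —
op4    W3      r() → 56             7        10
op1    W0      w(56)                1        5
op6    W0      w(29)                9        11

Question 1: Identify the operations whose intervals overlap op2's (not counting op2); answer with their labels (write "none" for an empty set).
op1, op3

concurrent with op2 ([2,4]): every op whose interval crosses 2..4
op1 [1,5]: concurrent
op3 [3,6]: concurrent
op4 [7,10]: after
op5 [8,…): after
op6 [9,11]: after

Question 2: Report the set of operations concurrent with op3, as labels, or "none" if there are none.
op1, op2

op3 spans [3,6]: anything still running between times 3 and 6 counts as concurrent
op1 [1,5]: concurrent
op2 [2,4]: concurrent
op4 [7,10]: after
op5 [8,…): after
op6 [9,11]: after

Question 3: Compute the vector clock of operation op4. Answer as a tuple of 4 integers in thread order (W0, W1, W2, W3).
(1, 0, 0, 2)

invoked at 2, op2 has no predecessors; its own W3 bump gives (0, 0, 0, 1)
invoked at 3, op3 has no predecessors; its own W2 bump gives (0, 0, 1, 0)
invoked at 8, op5 has no predecessors; its own W1 bump gives (0, 1, 0, 0)
invoked at 1, op1 has no predecessors; its own W0 bump gives (1, 0, 0, 0)
merge at op6 (invoked 9): VC(op1)=(1, 0, 0, 0), own-thread bump on W0 → (2, 0, 0, 0)
merge at op4 (invoked 7): VC(op1)=(1, 0, 0, 0), VC(op2)=(0, 0, 0, 1), own-thread bump on W3 → (1, 0, 0, 2)
target: VC(op4) = (1, 0, 0, 2)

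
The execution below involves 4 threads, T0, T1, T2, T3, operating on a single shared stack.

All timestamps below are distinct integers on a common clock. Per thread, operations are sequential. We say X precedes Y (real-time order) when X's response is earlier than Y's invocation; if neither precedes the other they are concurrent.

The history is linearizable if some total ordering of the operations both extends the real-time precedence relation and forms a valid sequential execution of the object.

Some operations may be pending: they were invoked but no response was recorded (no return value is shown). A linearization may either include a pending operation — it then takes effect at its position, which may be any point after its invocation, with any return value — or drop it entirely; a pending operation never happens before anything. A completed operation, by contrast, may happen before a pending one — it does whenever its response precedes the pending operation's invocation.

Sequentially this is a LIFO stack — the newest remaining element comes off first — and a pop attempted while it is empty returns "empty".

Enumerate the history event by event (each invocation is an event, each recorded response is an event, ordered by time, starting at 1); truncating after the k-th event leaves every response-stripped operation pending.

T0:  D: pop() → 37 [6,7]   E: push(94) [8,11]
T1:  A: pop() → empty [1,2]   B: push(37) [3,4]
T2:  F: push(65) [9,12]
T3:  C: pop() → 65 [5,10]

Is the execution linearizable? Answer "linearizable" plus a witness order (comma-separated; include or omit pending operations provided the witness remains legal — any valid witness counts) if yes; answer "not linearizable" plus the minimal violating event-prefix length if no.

after step 1 (A pop() → empty): stack <>
after step 2 (B push(37)): stack <37>
after step 3 (D pop() → 37): stack <>
after step 4 (E push(94)): stack <94>
after step 5 (F push(65)): stack <94,65>
after step 6 (C pop() → 65): stack <94>

linearizable — witness: A, B, D, E, F, C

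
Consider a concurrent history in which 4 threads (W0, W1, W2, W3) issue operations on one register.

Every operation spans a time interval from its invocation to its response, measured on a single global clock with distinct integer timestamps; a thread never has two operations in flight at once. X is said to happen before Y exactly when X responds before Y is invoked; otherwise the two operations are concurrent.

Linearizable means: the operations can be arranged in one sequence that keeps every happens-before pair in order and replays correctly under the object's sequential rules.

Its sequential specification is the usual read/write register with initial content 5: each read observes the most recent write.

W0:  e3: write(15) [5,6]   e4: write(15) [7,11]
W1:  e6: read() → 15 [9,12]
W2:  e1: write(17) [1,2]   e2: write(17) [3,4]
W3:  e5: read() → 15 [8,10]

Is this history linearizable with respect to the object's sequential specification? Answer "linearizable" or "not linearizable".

linearizable

witness order: e1, e2, e3, e4, e5, e6
step 1: e1 write(17) — value 17
step 2: e2 write(17) — value 17
step 3: e3 write(15) — value 15
step 4: e4 write(15) — value 15
step 5: e5 read() → 15 — value 15
step 6: e6 read() → 15 — value 15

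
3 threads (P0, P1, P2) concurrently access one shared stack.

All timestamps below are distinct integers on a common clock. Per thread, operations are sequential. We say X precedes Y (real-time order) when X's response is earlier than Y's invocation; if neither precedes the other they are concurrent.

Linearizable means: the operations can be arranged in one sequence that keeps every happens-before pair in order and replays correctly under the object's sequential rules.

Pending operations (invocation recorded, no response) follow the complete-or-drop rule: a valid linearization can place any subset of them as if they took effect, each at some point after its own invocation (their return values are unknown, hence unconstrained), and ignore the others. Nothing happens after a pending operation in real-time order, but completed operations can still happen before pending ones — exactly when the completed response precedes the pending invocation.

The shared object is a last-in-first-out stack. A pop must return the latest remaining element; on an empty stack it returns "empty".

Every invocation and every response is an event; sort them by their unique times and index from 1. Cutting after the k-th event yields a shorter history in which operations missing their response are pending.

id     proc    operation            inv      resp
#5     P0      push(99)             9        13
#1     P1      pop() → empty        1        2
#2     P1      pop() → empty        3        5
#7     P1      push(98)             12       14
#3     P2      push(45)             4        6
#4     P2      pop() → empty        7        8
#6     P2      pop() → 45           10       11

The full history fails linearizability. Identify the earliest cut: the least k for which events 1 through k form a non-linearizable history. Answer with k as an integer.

events 1..7 are linearizable; a witness order is #1, #2, #3:
1. #1 pop() → empty, leaving stack <>
2. #2 pop() → empty, leaving stack <>
3. #3 push(45), leaving stack <45>
event 8 — #4's response, time 8 — after it, nothing linearizes
sample order #1, #2, #3, #4 stalls at step 4 — #4 pop() → empty has no legal effect
sample order #1, #3, #2, #4 stalls at step 3 — #2 pop() → empty has no legal effect

8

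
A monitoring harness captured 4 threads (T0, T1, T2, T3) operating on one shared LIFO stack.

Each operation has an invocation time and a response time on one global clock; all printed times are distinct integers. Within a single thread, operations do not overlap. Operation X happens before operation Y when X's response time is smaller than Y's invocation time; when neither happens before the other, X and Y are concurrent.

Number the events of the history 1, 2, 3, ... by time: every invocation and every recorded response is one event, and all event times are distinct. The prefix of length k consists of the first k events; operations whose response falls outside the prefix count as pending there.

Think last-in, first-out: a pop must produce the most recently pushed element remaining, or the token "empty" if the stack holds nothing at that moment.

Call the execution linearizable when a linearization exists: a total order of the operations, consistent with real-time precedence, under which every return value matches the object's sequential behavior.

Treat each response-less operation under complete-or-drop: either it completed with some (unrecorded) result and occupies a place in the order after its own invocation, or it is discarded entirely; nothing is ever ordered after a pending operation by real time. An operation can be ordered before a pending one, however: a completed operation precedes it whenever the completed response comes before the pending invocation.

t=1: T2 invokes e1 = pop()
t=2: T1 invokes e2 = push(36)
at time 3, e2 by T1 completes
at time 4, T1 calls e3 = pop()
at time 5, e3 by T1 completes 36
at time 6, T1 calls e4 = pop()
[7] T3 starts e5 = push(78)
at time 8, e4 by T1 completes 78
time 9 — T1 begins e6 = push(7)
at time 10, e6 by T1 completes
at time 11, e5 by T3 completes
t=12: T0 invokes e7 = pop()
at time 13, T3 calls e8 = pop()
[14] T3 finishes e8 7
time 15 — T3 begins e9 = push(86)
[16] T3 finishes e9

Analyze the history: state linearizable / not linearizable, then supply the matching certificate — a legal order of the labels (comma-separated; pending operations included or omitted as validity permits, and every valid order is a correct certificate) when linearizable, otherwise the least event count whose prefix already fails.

linearizable — witness: e1, e2, e3, e5, e4, e6, e8, e7, e9

step 1: e1 pop() (pending, included) — stack <>
step 2: e2 push(36) — stack <36>
step 3: e3 pop() → 36 — stack <>
step 4: e5 push(78) — stack <78>
step 5: e4 pop() → 78 — stack <>
step 6: e6 push(7) — stack <7>
step 7: e8 pop() → 7 — stack <>
step 8: e7 pop() (pending, included) — stack <>
step 9: e9 push(86) — stack <86>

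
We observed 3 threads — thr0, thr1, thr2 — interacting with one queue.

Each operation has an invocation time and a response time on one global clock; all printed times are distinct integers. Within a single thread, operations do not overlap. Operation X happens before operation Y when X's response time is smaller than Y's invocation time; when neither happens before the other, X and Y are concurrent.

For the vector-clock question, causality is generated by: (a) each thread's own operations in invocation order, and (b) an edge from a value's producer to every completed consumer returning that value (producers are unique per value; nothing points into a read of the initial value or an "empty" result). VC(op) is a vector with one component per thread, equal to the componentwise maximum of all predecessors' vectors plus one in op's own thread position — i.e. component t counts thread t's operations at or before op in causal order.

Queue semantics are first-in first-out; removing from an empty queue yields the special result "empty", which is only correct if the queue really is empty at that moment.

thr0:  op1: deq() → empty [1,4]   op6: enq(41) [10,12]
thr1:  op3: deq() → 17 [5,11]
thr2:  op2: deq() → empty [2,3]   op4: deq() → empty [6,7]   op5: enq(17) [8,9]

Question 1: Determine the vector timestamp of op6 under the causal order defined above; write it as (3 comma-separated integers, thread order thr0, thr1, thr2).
Answer: (2, 0, 0)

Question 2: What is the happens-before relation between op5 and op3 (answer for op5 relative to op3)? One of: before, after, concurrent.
Answer: concurrent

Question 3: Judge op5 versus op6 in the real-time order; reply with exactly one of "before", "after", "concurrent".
Answer: before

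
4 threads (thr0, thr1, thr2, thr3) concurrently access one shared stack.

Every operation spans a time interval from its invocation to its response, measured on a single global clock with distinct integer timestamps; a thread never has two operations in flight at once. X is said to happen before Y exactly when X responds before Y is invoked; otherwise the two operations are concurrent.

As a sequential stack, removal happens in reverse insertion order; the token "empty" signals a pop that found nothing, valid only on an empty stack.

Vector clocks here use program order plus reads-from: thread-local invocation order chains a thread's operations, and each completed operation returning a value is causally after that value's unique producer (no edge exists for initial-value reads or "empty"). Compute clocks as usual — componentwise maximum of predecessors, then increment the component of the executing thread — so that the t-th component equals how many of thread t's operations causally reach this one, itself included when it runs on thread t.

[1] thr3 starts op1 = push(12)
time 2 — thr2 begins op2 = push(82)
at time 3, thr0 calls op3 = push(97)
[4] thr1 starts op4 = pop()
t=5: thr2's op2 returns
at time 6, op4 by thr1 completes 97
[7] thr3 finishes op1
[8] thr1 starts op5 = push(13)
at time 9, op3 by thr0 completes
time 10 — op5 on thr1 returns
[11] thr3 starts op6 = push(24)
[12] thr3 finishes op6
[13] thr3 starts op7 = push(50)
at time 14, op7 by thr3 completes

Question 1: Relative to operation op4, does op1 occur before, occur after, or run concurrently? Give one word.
Answer: concurrent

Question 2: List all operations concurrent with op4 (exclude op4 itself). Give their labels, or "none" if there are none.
Answer: op1, op2, op3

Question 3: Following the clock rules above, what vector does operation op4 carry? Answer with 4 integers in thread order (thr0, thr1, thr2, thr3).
Answer: (1, 1, 0, 0)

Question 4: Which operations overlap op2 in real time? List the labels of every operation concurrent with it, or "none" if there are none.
Answer: op1, op3, op4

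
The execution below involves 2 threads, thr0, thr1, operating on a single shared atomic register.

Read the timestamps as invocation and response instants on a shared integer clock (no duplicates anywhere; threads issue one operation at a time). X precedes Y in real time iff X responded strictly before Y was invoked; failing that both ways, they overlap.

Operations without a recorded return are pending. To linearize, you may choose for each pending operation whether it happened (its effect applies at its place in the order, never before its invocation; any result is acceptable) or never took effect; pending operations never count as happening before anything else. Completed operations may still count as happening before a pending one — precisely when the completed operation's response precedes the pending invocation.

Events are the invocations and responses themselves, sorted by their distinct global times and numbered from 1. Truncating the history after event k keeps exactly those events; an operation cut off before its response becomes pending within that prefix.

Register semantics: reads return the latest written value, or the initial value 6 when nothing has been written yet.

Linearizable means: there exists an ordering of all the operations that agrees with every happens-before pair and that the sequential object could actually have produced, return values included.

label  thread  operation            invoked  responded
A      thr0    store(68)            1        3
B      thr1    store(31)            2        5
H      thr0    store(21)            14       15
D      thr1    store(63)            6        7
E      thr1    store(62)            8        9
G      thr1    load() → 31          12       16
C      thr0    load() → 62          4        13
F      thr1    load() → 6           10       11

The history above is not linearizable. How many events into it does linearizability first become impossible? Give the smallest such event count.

events 1..10 are linearizable; a witness order is A, B, C, D, E:
after step 1 (A store(68)): value 68
after step 2 (B store(31)): value 31
after step 3 (C load() (pending, included)): value 31
after step 4 (D store(63)): value 63
after step 5 (E store(62)): value 62
include event 11 — F responding at 11 — and every candidate order breaks
completion choices over the 1 pending operation (C) were checked; none helps
one such order, A, B, D, E, F (pending dropped), breaks at step 5 where F load() → 6 is illegal
one such order, B, A, D, E, F (pending dropped), breaks at step 5 where F load() → 6 is illegal

11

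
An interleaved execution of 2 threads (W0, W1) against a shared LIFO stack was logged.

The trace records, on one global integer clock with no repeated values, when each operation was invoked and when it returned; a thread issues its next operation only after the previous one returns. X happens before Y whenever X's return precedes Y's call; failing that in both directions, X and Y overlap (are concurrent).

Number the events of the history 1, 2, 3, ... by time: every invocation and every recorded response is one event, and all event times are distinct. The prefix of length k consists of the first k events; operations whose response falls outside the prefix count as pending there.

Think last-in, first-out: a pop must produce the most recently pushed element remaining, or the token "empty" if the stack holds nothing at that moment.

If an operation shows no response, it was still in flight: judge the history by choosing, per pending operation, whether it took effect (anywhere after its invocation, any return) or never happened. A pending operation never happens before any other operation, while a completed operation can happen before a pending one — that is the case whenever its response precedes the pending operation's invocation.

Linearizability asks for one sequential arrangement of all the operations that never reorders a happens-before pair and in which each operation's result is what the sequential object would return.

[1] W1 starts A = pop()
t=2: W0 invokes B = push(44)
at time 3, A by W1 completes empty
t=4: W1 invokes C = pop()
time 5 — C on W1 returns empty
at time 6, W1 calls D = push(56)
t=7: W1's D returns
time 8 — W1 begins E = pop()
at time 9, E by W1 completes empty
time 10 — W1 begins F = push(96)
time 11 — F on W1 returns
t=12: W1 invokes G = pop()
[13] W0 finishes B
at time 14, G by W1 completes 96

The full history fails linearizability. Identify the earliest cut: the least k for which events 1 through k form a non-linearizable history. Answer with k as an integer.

one valid order for events 1..8 is A, C, B, D:
step 1: A pop() → empty — stack <>
step 2: C pop() → empty — stack <>
step 3: B push(44) (pending, included) — stack <44>
step 4: D push(56) — stack <44,56>
include event 9 — E responding at 9 — and every candidate order breaks
completion choices over the 1 pending operation (B) were checked; none helps
one such order, A, C, D, E (pending dropped), breaks at step 4 where E pop() → empty is illegal

9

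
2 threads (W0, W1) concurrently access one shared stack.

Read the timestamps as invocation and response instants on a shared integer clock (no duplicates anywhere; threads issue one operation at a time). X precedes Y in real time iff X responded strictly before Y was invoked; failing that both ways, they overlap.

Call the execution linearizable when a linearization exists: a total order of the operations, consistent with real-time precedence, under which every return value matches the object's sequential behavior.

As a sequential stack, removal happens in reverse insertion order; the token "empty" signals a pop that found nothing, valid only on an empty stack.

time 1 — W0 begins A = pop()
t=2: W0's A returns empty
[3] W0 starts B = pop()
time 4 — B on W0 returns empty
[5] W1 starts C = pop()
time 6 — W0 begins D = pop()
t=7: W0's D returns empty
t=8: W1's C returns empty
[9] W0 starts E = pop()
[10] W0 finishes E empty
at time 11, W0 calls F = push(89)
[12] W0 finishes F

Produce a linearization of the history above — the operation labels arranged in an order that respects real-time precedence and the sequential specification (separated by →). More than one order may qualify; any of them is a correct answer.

A → B → C → D → E → F

after step 1 (A pop() → empty): stack <>
after step 2 (B pop() → empty): stack <>
after step 3 (C pop() → empty): stack <>
after step 4 (D pop() → empty): stack <>
after step 5 (E pop() → empty): stack <>
after step 6 (F push(89)): stack <89>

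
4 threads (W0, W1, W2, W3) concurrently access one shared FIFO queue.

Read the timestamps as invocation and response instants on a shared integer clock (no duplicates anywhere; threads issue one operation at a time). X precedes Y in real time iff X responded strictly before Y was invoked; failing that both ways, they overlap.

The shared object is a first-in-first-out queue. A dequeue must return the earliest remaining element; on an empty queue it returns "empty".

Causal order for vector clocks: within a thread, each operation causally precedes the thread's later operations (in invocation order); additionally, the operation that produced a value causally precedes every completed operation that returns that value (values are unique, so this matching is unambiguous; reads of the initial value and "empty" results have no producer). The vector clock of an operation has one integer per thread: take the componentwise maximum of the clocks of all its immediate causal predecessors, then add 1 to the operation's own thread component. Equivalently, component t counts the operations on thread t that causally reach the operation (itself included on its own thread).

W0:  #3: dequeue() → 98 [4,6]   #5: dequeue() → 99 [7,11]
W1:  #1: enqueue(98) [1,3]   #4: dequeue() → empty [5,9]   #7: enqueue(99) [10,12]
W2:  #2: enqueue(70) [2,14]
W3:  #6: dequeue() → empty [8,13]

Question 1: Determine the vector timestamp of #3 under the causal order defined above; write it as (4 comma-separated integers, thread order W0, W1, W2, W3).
(1, 1, 0, 0)

#6 (invocation 8): nothing precedes it; W3's component alone gives (0, 0, 0, 1)
#2 (invocation 2): nothing precedes it; W2's component alone gives (0, 0, 1, 0)
#1 (invocation 1): nothing precedes it; W1's component alone gives (0, 1, 0, 0)
#4, invoked 5, takes VC(#1)=(0, 1, 0, 0) under max, adds 1 for W1 → (0, 2, 0, 0)
#3, invoked 4, takes VC(#1)=(0, 1, 0, 0) under max, adds 1 for W0 → (1, 1, 0, 0)
#7, invoked 10, takes VC(#4)=(0, 2, 0, 0) under max, adds 1 for W1 → (0, 3, 0, 0)
#5, invoked 7, takes VC(#3)=(1, 1, 0, 0), VC(#7)=(0, 3, 0, 0) under max, adds 1 for W0 → (2, 3, 0, 0)
target: VC(#3) = (1, 1, 0, 0)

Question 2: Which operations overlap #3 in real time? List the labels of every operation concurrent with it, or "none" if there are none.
#2, #4

#3 spans [4,6]: anything still running between times 4 and 6 counts as concurrent
#1 [1,3]: before
#2 [2,14]: concurrent
#4 [5,9]: concurrent
#5 [7,11]: after
#6 [8,13]: after
#7 [10,12]: after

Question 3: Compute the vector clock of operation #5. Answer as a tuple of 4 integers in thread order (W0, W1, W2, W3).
(2, 3, 0, 0)

no predecessors for #6 (invoked 8): W3 increments from zero → (0, 0, 0, 1)
no predecessors for #2 (invoked 2): W2 increments from zero → (0, 0, 1, 0)
no predecessors for #1 (invoked 1): W1 increments from zero → (0, 1, 0, 0)
from VC(#1)=(0, 1, 0, 0), #4 (invoked 5) maxes components and bumps W1 → (0, 2, 0, 0)
from VC(#1)=(0, 1, 0, 0), #3 (invoked 4) maxes components and bumps W0 → (1, 1, 0, 0)
from VC(#4)=(0, 2, 0, 0), #7 (invoked 10) maxes components and bumps W1 → (0, 3, 0, 0)
from VC(#3)=(1, 1, 0, 0), VC(#7)=(0, 3, 0, 0), #5 (invoked 7) maxes components and bumps W0 → (2, 3, 0, 0)
target: VC(#5) = (2, 3, 0, 0)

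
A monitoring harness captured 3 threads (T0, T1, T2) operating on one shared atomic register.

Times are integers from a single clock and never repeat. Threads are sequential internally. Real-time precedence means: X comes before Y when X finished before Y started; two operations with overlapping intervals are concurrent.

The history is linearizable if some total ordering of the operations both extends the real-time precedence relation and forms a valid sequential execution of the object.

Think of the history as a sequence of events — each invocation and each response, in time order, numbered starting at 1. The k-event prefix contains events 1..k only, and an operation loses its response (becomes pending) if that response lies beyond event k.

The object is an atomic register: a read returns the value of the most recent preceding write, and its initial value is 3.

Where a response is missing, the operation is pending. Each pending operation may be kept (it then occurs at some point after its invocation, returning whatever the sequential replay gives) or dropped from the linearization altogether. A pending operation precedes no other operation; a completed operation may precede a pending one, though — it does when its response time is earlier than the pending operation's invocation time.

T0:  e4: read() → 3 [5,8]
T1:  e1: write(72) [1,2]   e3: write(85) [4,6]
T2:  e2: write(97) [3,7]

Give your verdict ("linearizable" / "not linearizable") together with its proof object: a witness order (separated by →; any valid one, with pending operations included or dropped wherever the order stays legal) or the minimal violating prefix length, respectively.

prefix check: 1..7 passes, 1..8 fails once e4's time-8 response joins
real-time-consistent orders of the 4 completed operations: 6 — all fail the atomic register replay
for example e1, e2, e3, e4 fails at step 4: e4 read() → 3 is not legal there
for example e1, e2, e4, e3 fails at step 3: e4 read() → 3 is not legal there

not linearizable — minimal violating prefix: 8 events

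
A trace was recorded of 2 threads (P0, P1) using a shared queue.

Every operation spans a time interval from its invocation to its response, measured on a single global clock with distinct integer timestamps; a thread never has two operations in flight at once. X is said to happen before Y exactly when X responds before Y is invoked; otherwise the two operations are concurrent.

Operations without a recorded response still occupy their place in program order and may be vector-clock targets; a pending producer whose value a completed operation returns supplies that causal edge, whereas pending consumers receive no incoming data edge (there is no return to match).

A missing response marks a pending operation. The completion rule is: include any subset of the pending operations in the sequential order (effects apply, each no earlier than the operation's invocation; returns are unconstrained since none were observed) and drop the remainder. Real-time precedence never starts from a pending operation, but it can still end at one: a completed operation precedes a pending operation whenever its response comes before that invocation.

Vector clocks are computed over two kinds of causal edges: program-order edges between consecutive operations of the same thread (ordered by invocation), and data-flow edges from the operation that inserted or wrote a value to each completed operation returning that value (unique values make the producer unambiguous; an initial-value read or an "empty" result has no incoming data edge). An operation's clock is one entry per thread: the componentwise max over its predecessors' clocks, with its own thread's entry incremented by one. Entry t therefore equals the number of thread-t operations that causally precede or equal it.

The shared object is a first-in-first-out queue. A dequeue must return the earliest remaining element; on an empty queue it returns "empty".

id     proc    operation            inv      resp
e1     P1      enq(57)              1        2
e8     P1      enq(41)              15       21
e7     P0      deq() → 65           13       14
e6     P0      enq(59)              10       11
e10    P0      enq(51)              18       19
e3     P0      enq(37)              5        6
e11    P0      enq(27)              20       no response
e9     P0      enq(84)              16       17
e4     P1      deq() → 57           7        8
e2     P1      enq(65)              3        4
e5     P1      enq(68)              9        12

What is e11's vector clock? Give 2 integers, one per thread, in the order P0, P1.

(6, 2)

no predecessors for e1 (invoked 1): P1 increments from zero → (0, 1)
no predecessors for e3 (invoked 5): P0 increments from zero → (1, 0)
e2 (invocation 3): componentwise max over VC(e1)=(0, 1), +1 at P1, giving (0, 2)
e6 (invocation 10): componentwise max over VC(e3)=(1, 0), +1 at P0, giving (2, 0)
e4 (invocation 7): componentwise max over VC(e1)=(0, 1), VC(e2)=(0, 2), +1 at P1, giving (0, 3)
e5 (invocation 9): componentwise max over VC(e4)=(0, 3), +1 at P1, giving (0, 4)
e8 (invocation 15): componentwise max over VC(e5)=(0, 4), +1 at P1, giving (0, 5)
e7 (invocation 13): componentwise max over VC(e2)=(0, 2), VC(e6)=(2, 0), +1 at P0, giving (3, 2)
e9 (invocation 16): componentwise max over VC(e7)=(3, 2), +1 at P0, giving (4, 2)
e10 (invocation 18): componentwise max over VC(e9)=(4, 2), +1 at P0, giving (5, 2)
e11 (invocation 20): componentwise max over VC(e10)=(5, 2), +1 at P0, giving (6, 2)
target: VC(e11) = (6, 2)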